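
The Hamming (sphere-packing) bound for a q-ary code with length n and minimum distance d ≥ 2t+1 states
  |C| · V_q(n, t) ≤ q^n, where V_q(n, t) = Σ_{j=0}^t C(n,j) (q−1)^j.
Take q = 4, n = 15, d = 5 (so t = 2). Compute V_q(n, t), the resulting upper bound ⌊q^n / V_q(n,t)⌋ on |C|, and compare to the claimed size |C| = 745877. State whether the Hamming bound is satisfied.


V_q(n, t) = 991, q^n = 1073741824, Hamming bound = 1083493, |C| = 745877 ≤ bound (satisfied).

Step 1: Compute V_q(n, t) = Σ_{j=0}^2 C(n, j) (q−1)^j.
  j = 0: C(15,0)·(3)^0 = 1·1 = 1.
  j = 1: C(15,1)·(3)^1 = 15·3 = 45.
  j = 2: C(15,2)·(3)^2 = 105·9 = 945.
  V_q(n, t) = 1 + 45 + 945 = 991.
Step 2: q^n = 4^15 = 1073741824.
Step 3: Hamming bound ⌊q^n / V_q(n,t)⌋ = ⌊1073741824/991⌋ = 1083493.
Step 4: Compare |C| = 745877 to 1083493: satisfied.
The claimed |C| lies below the Hamming bound.


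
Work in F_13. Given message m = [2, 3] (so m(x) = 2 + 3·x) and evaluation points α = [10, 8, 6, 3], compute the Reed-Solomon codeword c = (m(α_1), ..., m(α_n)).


c = [6, 0, 7, 11]

Message polynomial: m(x) = 2 + 3·x (mod 13).
For each evaluation point α_i, compute m(α_i) mod 13:
  α_1 = 10: Horner steps 3 → 6, so m(10) = 6.
  α_2 = 8: Horner steps 3 → 0, so m(8) = 0.
  α_3 = 6: Horner steps 3 → 7, so m(6) = 7.
  α_4 = 3: Horner steps 3 → 11, so m(3) = 11.
Codeword c = [6, 0, 7, 11] ∈ F_13^4.


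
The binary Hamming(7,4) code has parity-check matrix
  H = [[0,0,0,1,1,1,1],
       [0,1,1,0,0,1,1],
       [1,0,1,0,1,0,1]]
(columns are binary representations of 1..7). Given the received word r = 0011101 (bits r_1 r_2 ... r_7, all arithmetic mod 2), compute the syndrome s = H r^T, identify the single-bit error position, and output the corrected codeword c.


s = (1, 0, 1)^T, error position = 5, corrected codeword c = 0011001

Compute s = H r^T mod 2 one row at a time:
  s_1 = 1 + 1 + 0 + 1 = 3 ≡ 1 (mod 2).
  s_2 = 0 + 1 + 0 + 1 = 2 ≡ 0 (mod 2).
  s_3 = 0 + 1 + 1 + 1 = 3 ≡ 1 (mod 2).
s = (1, 0, 1)^T — this equals column 5 of H (binary 101), so error is at position 5.
Correct: flip bit 5 of r = 0011101 to get c = 0011001.


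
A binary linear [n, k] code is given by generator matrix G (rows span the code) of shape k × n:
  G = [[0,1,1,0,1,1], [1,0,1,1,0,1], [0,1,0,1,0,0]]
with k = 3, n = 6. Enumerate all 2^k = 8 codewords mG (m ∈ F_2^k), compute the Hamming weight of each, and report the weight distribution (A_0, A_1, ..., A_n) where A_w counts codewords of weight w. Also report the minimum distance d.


Weight distribution: A_0 = 1, A_2 = 2, A_4 = 5. Minimum distance d = 2.

Enumerate all 2^3 = 8 messages m ∈ F_2^3.
For each, compute codeword c = mG in F_2^6, then tally its weight.
  m = 000 → c = 000000, weight = 0.
  m = 100 → c = 011011, weight = 4.
  m = 010 → c = 101101, weight = 4.
  m = 110 → c = 110110, weight = 4.
  m = 001 → c = 010100, weight = 2.
  m = 101 → c = 001111, weight = 4.
  m = 011 → c = 111001, weight = 4.
  m = 111 → c = 100010, weight = 2.
Tally weights:
  weight 0: 1 codewords.
  weight 2: 2 codewords.
  weight 4: 5 codewords.
Minimum distance d = smallest w > 0 with A_w > 0 = 2.
Sanity: Σ A_w = 8 = 2^3 = 8 ✓.


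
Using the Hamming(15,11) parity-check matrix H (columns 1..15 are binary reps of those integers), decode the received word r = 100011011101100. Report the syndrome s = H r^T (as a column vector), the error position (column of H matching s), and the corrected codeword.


s = (1, 0, 0, 0)^T, error position = 8, corrected codeword c = 100011001101100

Compute s = H r^T mod 2 one row at a time:
  s_1 = 1 + 1 + 1 + 0 + 1 + 1 + 0 + 0 = 5 ≡ 1 (mod 2).
  s_2 = 0 + 1 + 1 + 0 + 1 + 1 + 0 + 0 = 4 ≡ 0 (mod 2).
  s_3 = 0 + 0 + 1 + 0 + 1 + 0 + 0 + 0 = 2 ≡ 0 (mod 2).
  s_4 = 1 + 0 + 1 + 0 + 1 + 0 + 1 + 0 = 4 ≡ 0 (mod 2).
s = (1, 0, 0, 0)^T — this equals column 8 of H (binary 1000), so error is at position 8.
Correct: flip bit 8 of r = 100011011101100 to get c = 100011001101100.


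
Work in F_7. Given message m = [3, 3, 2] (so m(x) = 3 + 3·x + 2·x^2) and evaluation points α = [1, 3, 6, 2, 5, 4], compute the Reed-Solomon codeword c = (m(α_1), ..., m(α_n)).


c = [1, 2, 2, 3, 5, 5]

Message polynomial: m(x) = 3 + 3·x + 2·x^2 (mod 7).
For each evaluation point α_i, compute m(α_i) mod 7:
  α_1 = 1: Horner steps 2 → 5 → 1, so m(1) = 1.
  α_2 = 3: Horner steps 2 → 2 → 2, so m(3) = 2.
  α_3 = 6: Horner steps 2 → 1 → 2, so m(6) = 2.
  α_4 = 2: Horner steps 2 → 0 → 3, so m(2) = 3.
  α_5 = 5: Horner steps 2 → 6 → 5, so m(5) = 5.
  α_6 = 4: Horner steps 2 → 4 → 5, so m(4) = 5.
Codeword c = [1, 2, 2, 3, 5, 5] ∈ F_7^6.


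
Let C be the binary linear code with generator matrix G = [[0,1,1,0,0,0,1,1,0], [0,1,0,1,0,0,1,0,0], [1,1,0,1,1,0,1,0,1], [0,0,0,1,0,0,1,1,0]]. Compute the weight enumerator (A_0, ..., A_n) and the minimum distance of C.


Weight distribution: A_0 = 1, A_2 = 2, A_3 = 5, A_4 = 1, A_5 = 2, A_6 = 4, A_7 = 1. Minimum distance d = 2.

Enumerate all 2^4 = 16 messages m ∈ F_2^4.
For each, compute codeword c = mG in F_2^9, then tally its weight.
  m = 0000 → c = 000000000, weight = 0.
  m = 1000 → c = 011000110, weight = 4.
  m = 0100 → c = 010100100, weight = 3.
  m = 1100 → c = 001100010, weight = 3.
  m = 0010 → c = 110110101, weight = 6.
  m = 1010 → c = 101110011, weight = 6.
  m = 0110 → c = 100010001, weight = 3.
  m = 1110 → c = 111010111, weight = 7.
  m = 0001 → c = 000100110, weight = 3.
  m = 1001 → c = 011100000, weight = 3.
  m = 0101 → c = 010000010, weight = 2.
  m = 1101 → c = 001000100, weight = 2.
  m = 0011 → c = 110010011, weight = 5.
  m = 1011 → c = 101010101, weight = 5.
  m = 0111 → c = 100110111, weight = 6.
  m = 1111 → c = 111110001, weight = 6.
Tally weights:
  weight 0: 1 codewords.
  weight 2: 2 codewords.
  weight 3: 5 codewords.
  weight 4: 1 codewords.
  weight 5: 2 codewords.
  weight 6: 4 codewords.
  weight 7: 1 codewords.
Minimum distance d = smallest w > 0 with A_w > 0 = 2.
Sanity: Σ A_w = 16 = 2^4 = 16 ✓.


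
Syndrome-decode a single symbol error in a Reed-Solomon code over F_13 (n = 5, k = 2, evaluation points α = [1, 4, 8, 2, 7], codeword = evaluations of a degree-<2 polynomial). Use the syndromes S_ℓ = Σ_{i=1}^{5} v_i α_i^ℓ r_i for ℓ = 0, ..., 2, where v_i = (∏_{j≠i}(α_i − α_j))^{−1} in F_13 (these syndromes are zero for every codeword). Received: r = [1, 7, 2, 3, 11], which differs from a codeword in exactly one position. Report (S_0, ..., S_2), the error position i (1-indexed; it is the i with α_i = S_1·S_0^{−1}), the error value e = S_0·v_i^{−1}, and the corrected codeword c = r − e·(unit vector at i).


S = (11, 12, 6), error at position 5, error magnitude e = 11, c = [1, 7, 2, 3, 0].

Step 1: column multipliers v_i = (∏_{j≠i}(α_i − α_j))^{−1} mod 13.
  i = 1 (α = 1): (1−4)(1−8)(1−2)(1−7) = (−3)·(−7)·(−1)·(−6) = 126 ≡ 9, so v_1 = 9^{−1} = 3 (mod 13).
  i = 2 (α = 4): (4−1)(4−8)(4−2)(4−7) = 3·(−4)·2·(−3) = 72 ≡ 7, so v_2 = 7^{−1} = 2 (mod 13).
  i = 3 (α = 8): (8−1)(8−4)(8−2)(8−7) = 7·4·6·1 = 168 ≡ 12, so v_3 = 12^{−1} = 12 (mod 13).
  i = 4 (α = 2): (2−1)(2−4)(2−8)(2−7) = 1·(−2)·(−6)·(−5) = −60 ≡ 5, so v_4 = 5^{−1} = 8 (mod 13).
  i = 5 (α = 7): (7−1)(7−4)(7−8)(7−2) = 6·3·(−1)·5 = −90 ≡ 1, so v_5 = 1^{−1} = 1 (mod 13).
  v = [3, 2, 12, 8, 1].
Step 2: syndromes of r = [1, 7, 2, 3, 11] (all sums mod 13).
  S_0 = Σ v_i r_i = 3·1 + 2·7 + 12·2 + 8·3 + 1·11 = 76 ≡ 11.
  S_1 = Σ v_i α_i r_i = 3·1·1 + 2·4·7 + 12·8·2 + 8·2·3 + 1·7·11 = 376 ≡ 12.
  α_i^2 mod 13 = [1, 3, 12, 4, 10].
  S_2 = Σ v_i α_i^2 r_i = 3·1·1 + 2·3·7 + 12·12·2 + 8·4·3 + 1·10·11 = 539 ≡ 6.
  S = (11, 12, 6) ≠ 0, so r is not a codeword (an error is present).
Step 3: locate the error. For a single error e at position i, S_ℓ = v_i·e·α_i^ℓ, so α_err = S_1/S_0.
  S_0^{−1} = 11^{−1} = 6 (mod 13), so α_err = 12·6 = 72 ≡ 7 = α_5. Error position i = 5.
  Consistency check: S_2/S_1 = 6·12 = 72 ≡ 7 = α_err ✓ (single-error assumption holds).
Step 4: error magnitude e = S_0/v_5 = S_0·∏_{j≠5}(α_5 − α_j) = 11·1 = 11 ≡ 11 (mod 13).
Step 5: correct position 5: c_5 = r_5 − e = 11 − 11 ≡ 0 (mod 13). Hence c = [1, 7, 2, 3, 0].
  Check: interpolating c through the α_i gives m(x) = 12 + 2·x (degree < 2) with m(α_i) = c_i for every i, so c is indeed a codeword.


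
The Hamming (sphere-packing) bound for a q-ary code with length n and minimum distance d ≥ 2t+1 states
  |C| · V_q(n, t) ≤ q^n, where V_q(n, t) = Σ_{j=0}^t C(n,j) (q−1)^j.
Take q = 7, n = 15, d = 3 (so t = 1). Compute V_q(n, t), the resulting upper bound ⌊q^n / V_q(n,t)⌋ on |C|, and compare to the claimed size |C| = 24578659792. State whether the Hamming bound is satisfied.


V_q(n, t) = 91, q^n = 4747561509943, Hamming bound = 52171005603, |C| = 24578659792 ≤ bound (satisfied).

Step 1: Compute V_q(n, t) = Σ_{j=0}^1 C(n, j) (q−1)^j.
  j = 0: C(15,0)·(6)^0 = 1·1 = 1.
  j = 1: C(15,1)·(6)^1 = 15·6 = 90.
  V_q(n, t) = 1 + 90 = 91.
Step 2: q^n = 7^15 = 4747561509943.
Step 3: Hamming bound ⌊q^n / V_q(n,t)⌋ = ⌊4747561509943/91⌋ = 52171005603.
Step 4: Compare |C| = 24578659792 to 52171005603: satisfied.
The claimed |C| lies below the Hamming bound.


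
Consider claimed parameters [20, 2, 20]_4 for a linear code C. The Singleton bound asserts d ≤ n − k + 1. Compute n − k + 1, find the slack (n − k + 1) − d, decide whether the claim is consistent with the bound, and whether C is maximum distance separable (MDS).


Singleton RHS = n − k + 1 = 19, slack = -1, bound violated (no such code; not MDS).

Singleton bound: d ≤ n − k + 1.
Here n = 20, k = 2, so n − k + 1 = 19.
Given d = 20, check d ≤ 19: NO.
Slack = (n − k + 1) − d = -1.
The slack is negative: d = 20 exceeds n − k + 1 = 19 by 1, so the Singleton bound is violated and no linear [20, 2, 20]_4 code can exist. In particular it is not MDS (MDS requires d = n − k + 1 exactly).
Description: the claimed parameters are [20, 2, 20]_4; such a code would be impossible (violates the Singleton bound).


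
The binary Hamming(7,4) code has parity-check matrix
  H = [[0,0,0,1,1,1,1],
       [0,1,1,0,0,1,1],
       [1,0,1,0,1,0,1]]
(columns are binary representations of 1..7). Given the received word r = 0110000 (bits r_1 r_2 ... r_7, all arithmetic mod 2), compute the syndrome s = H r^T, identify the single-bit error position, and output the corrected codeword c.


s = (0, 0, 1)^T, error position = 1, corrected codeword c = 1110000

Compute s = H r^T mod 2 one row at a time:
  s_1 = 0 + 0 + 0 + 0 = 0 ≡ 0 (mod 2).
  s_2 = 1 + 1 + 0 + 0 = 2 ≡ 0 (mod 2).
  s_3 = 0 + 1 + 0 + 0 = 1 ≡ 1 (mod 2).
s = (0, 0, 1)^T — this equals column 1 of H (binary 001), so error is at position 1.
Correct: flip bit 1 of r = 0110000 to get c = 1110000.


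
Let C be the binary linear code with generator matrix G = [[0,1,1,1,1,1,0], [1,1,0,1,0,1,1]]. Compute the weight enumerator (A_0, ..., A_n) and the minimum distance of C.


Weight distribution: A_0 = 1, A_4 = 1, A_5 = 2. Minimum distance d = 4.

Enumerate all 2^2 = 4 messages m ∈ F_2^2.
For each, compute codeword c = mG in F_2^7, then tally its weight.
  m = 00 → c = 0000000, weight = 0.
  m = 10 → c = 0111110, weight = 5.
  m = 01 → c = 1101011, weight = 5.
  m = 11 → c = 1010101, weight = 4.
Tally weights:
  weight 0: 1 codewords.
  weight 4: 1 codewords.
  weight 5: 2 codewords.
Minimum distance d = smallest w > 0 with A_w > 0 = 4.
Sanity: Σ A_w = 4 = 2^2 = 4 ✓.


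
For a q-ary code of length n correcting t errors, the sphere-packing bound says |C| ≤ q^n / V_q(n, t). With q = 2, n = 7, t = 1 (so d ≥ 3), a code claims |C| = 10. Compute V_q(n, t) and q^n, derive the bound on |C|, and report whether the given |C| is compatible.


V_q(n, t) = 8, q^n = 128, Hamming bound = 16, |C| = 10 ≤ bound (satisfied).

Step 1: Compute V_q(n, t) = Σ_{j=0}^1 C(n, j) (q−1)^j.
  j = 0: C(7,0)·(1)^0 = 1·1 = 1.
  j = 1: C(7,1)·(1)^1 = 7·1 = 7.
  V_q(n, t) = 1 + 7 = 8.
Step 2: q^n = 2^7 = 128.
Step 3: Hamming bound ⌊q^n / V_q(n,t)⌋ = ⌊128/8⌋ = 16.
Step 4: Compare |C| = 10 to 16: satisfied.
The claimed |C| lies below the Hamming bound.


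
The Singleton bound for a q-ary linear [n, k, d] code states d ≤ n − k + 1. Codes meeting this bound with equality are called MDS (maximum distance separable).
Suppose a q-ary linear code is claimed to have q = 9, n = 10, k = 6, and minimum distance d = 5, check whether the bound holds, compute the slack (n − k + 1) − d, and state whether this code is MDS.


Singleton RHS = n − k + 1 = 5, slack = 0, bound satisfied, MDS.

Singleton bound: d ≤ n − k + 1.
Here n = 10, k = 6, so n − k + 1 = 5.
Given d = 5, check d ≤ 5: YES.
Slack = (n − k + 1) − d = 0.
The code is MDS (slack = 0).
Description: the claimed parameters are [10, 6, 5]_9; such a code would be MDS (meets Singleton bound).


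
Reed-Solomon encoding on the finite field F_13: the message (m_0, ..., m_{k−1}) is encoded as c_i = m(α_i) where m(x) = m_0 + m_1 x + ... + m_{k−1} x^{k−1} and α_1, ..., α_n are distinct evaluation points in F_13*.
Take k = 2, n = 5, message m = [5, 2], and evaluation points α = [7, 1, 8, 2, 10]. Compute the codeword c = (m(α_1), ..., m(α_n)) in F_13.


c = [6, 7, 8, 9, 12]

Message polynomial: m(x) = 5 + 2·x (mod 13).
For each evaluation point α_i, compute m(α_i) mod 13:
  α_1 = 7: Horner steps 2 → 6, so m(7) = 6.
  α_2 = 1: Horner steps 2 → 7, so m(1) = 7.
  α_3 = 8: Horner steps 2 → 8, so m(8) = 8.
  α_4 = 2: Horner steps 2 → 9, so m(2) = 9.
  α_5 = 10: Horner steps 2 → 12, so m(10) = 12.
Codeword c = [6, 7, 8, 9, 12] ∈ F_13^5.


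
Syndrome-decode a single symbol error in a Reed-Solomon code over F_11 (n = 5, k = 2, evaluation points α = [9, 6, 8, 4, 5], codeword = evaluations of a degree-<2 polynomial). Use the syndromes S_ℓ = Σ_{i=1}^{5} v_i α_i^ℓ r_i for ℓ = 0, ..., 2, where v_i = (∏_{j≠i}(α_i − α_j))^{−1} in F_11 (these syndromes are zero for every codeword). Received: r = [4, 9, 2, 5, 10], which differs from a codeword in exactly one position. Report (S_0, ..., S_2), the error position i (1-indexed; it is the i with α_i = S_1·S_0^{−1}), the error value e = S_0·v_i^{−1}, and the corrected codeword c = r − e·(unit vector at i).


S = (8, 7, 2), error at position 5, error magnitude e = 3, c = [4, 9, 2, 5, 7].

Step 1: column multipliers v_i = (∏_{j≠i}(α_i − α_j))^{−1} mod 11.
  i = 1 (α = 9): (9−6)(9−8)(9−4)(9−5) = 3·1·5·4 = 60 ≡ 5, so v_1 = 5^{−1} = 9 (mod 11).
  i = 2 (α = 6): (6−9)(6−8)(6−4)(6−5) = (−3)·(−2)·2·1 = 12 ≡ 1, so v_2 = 1^{−1} = 1 (mod 11).
  i = 3 (α = 8): (8−9)(8−6)(8−4)(8−5) = (−1)·2·4·3 = −24 ≡ 9, so v_3 = 9^{−1} = 5 (mod 11).
  i = 4 (α = 4): (4−9)(4−6)(4−8)(4−5) = (−5)·(−2)·(−4)·(−1) = 40 ≡ 7, so v_4 = 7^{−1} = 8 (mod 11).
  i = 5 (α = 5): (5−9)(5−6)(5−8)(5−4) = (−4)·(−1)·(−3)·1 = −12 ≡ 10, so v_5 = 10^{−1} = 10 (mod 11).
  v = [9, 1, 5, 8, 10].
Step 2: syndromes of r = [4, 9, 2, 5, 10] (all sums mod 11).
  S_0 = Σ v_i r_i = 9·4 + 1·9 + 5·2 + 8·5 + 10·10 = 195 ≡ 8.
  S_1 = Σ v_i α_i r_i = 9·9·4 + 1·6·9 + 5·8·2 + 8·4·5 + 10·5·10 = 1118 ≡ 7.
  α_i^2 mod 11 = [4, 3, 9, 5, 3].
  S_2 = Σ v_i α_i^2 r_i = 9·4·4 + 1·3·9 + 5·9·2 + 8·5·5 + 10·3·10 = 761 ≡ 2.
  S = (8, 7, 2) ≠ 0, so r is not a codeword (an error is present).
Step 3: locate the error. For a single error e at position i, S_ℓ = v_i·e·α_i^ℓ, so α_err = S_1/S_0.
  S_0^{−1} = 8^{−1} = 7 (mod 11), so α_err = 7·7 = 49 ≡ 5 = α_5. Error position i = 5.
  Consistency check: S_2/S_1 = 2·8 = 16 ≡ 5 = α_err ✓ (single-error assumption holds).
Step 4: error magnitude e = S_0/v_5 = S_0·∏_{j≠5}(α_5 − α_j) = 8·10 = 80 ≡ 3 (mod 11).
Step 5: correct position 5: c_5 = r_5 − e = 10 − 3 ≡ 7 (mod 11). Hence c = [4, 9, 2, 5, 7].
  Check: interpolating c through the α_i gives m(x) = 8 + 2·x (degree < 2) with m(α_i) = c_i for every i, so c is indeed a codeword.


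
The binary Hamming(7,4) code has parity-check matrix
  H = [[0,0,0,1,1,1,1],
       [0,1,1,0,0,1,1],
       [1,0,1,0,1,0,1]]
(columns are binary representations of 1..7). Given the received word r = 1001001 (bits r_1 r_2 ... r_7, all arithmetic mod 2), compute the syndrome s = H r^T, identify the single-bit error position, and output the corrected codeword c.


s = (0, 1, 0)^T, error position = 2, corrected codeword c = 1101001

Compute s = H r^T mod 2 one row at a time:
  s_1 = 1 + 0 + 0 + 1 = 2 ≡ 0 (mod 2).
  s_2 = 0 + 0 + 0 + 1 = 1 ≡ 1 (mod 2).
  s_3 = 1 + 0 + 0 + 1 = 2 ≡ 0 (mod 2).
s = (0, 1, 0)^T — this equals column 2 of H (binary 010), so error is at position 2.
Correct: flip bit 2 of r = 1001001 to get c = 1101001.


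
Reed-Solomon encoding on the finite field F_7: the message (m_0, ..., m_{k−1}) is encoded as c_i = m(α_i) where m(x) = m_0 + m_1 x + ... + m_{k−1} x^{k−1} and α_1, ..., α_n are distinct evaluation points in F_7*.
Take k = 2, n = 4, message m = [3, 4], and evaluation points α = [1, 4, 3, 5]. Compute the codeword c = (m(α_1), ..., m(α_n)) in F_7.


c = [0, 5, 1, 2]

Message polynomial: m(x) = 3 + 4·x (mod 7).
For each evaluation point α_i, compute m(α_i) mod 7:
  α_1 = 1: Horner steps 4 → 0, so m(1) = 0.
  α_2 = 4: Horner steps 4 → 5, so m(4) = 5.
  α_3 = 3: Horner steps 4 → 1, so m(3) = 1.
  α_4 = 5: Horner steps 4 → 2, so m(5) = 2.
Codeword c = [0, 5, 1, 2] ∈ F_7^4.


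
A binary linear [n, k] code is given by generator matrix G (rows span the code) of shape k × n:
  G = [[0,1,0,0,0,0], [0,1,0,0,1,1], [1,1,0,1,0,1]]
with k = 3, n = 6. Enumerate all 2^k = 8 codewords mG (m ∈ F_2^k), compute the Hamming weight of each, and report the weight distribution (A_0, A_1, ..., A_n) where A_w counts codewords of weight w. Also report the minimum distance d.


Weight distribution: A_0 = 1, A_1 = 1, A_2 = 1, A_3 = 3, A_4 = 2. Minimum distance d = 1.

Enumerate all 2^3 = 8 messages m ∈ F_2^3.
For each, compute codeword c = mG in F_2^6, then tally its weight.
  m = 000 → c = 000000, weight = 0.
  m = 100 → c = 010000, weight = 1.
  m = 010 → c = 010011, weight = 3.
  m = 110 → c = 000011, weight = 2.
  m = 001 → c = 110101, weight = 4.
  m = 101 → c = 100101, weight = 3.
  m = 011 → c = 100110, weight = 3.
  m = 111 → c = 110110, weight = 4.
Tally weights:
  weight 0: 1 codewords.
  weight 1: 1 codewords.
  weight 2: 1 codewords.
  weight 3: 3 codewords.
  weight 4: 2 codewords.
Minimum distance d = smallest w > 0 with A_w > 0 = 1.
Sanity: Σ A_w = 8 = 2^3 = 8 ✓.


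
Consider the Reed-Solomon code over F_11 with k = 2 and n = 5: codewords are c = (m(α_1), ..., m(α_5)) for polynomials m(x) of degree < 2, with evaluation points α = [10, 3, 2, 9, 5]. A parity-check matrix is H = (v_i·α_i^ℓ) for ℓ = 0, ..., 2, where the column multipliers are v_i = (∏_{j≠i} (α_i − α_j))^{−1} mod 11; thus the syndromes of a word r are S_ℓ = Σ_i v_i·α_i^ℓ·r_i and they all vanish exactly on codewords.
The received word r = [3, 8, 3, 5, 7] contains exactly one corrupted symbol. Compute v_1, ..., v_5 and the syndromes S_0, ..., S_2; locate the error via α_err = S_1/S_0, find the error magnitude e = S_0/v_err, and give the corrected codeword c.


S = (3, 8, 3), error at position 1, error magnitude e = 4, c = [10, 8, 3, 5, 7].

Step 1: column multipliers v_i = (∏_{j≠i}(α_i − α_j))^{−1} mod 11.
  i = 1 (α = 10): (10−3)(10−2)(10−9)(10−5) = 7·8·1·5 = 280 ≡ 5, so v_1 = 5^{−1} = 9 (mod 11).
  i = 2 (α = 3): (3−10)(3−2)(3−9)(3−5) = (−7)·1·(−6)·(−2) = −84 ≡ 4, so v_2 = 4^{−1} = 3 (mod 11).
  i = 3 (α = 2): (2−10)(2−3)(2−9)(2−5) = (−8)·(−1)·(−7)·(−3) = 168 ≡ 3, so v_3 = 3^{−1} = 4 (mod 11).
  i = 4 (α = 9): (9−10)(9−3)(9−2)(9−5) = (−1)·6·7·4 = −168 ≡ 8, so v_4 = 8^{−1} = 7 (mod 11).
  i = 5 (α = 5): (5−10)(5−3)(5−2)(5−9) = (−5)·2·3·(−4) = 120 ≡ 10, so v_5 = 10^{−1} = 10 (mod 11).
  v = [9, 3, 4, 7, 10].
Step 2: syndromes of r = [3, 8, 3, 5, 7] (all sums mod 11).
  S_0 = Σ v_i r_i = 9·3 + 3·8 + 4·3 + 7·5 + 10·7 = 168 ≡ 3.
  S_1 = Σ v_i α_i r_i = 9·10·3 + 3·3·8 + 4·2·3 + 7·9·5 + 10·5·7 = 1031 ≡ 8.
  α_i^2 mod 11 = [1, 9, 4, 4, 3].
  S_2 = Σ v_i α_i^2 r_i = 9·1·3 + 3·9·8 + 4·4·3 + 7·4·5 + 10·3·7 = 641 ≡ 3.
  S = (3, 8, 3) ≠ 0, so r is not a codeword (an error is present).
Step 3: locate the error. For a single error e at position i, S_ℓ = v_i·e·α_i^ℓ, so α_err = S_1/S_0.
  S_0^{−1} = 3^{−1} = 4 (mod 11), so α_err = 8·4 = 32 ≡ 10 = α_1. Error position i = 1.
  Consistency check: S_2/S_1 = 3·7 = 21 ≡ 10 = α_err ✓ (single-error assumption holds).
Step 4: error magnitude e = S_0/v_1 = S_0·∏_{j≠1}(α_1 − α_j) = 3·5 = 15 ≡ 4 (mod 11).
Step 5: correct position 1: c_1 = r_1 − e = 3 − 4 ≡ 10 (mod 11). Hence c = [10, 8, 3, 5, 7].
  Check: interpolating c through the α_i gives m(x) = 4 + 5·x (degree < 2) with m(α_i) = c_i for every i, so c is indeed a codeword.


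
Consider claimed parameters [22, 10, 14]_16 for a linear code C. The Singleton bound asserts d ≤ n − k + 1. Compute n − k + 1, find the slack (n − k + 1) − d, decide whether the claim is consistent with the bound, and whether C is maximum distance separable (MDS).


Singleton RHS = n − k + 1 = 13, slack = -1, bound violated (no such code; not MDS).

Singleton bound: d ≤ n − k + 1.
Here n = 22, k = 10, so n − k + 1 = 13.
Given d = 14, check d ≤ 13: NO.
Slack = (n − k + 1) − d = -1.
The slack is negative: d = 14 exceeds n − k + 1 = 13 by 1, so the Singleton bound is violated and no linear [22, 10, 14]_16 code can exist. In particular it is not MDS (MDS requires d = n − k + 1 exactly).
Description: the claimed parameters are [22, 10, 14]_16; such a code would be impossible (violates the Singleton bound).


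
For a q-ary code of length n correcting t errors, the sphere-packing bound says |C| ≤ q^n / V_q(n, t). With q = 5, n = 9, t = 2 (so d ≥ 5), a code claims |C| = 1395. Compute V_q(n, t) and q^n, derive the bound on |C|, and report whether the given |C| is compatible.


V_q(n, t) = 613, q^n = 1953125, Hamming bound = 3186, |C| = 1395 ≤ bound (satisfied).

Step 1: Compute V_q(n, t) = Σ_{j=0}^2 C(n, j) (q−1)^j.
  j = 0: C(9,0)·(4)^0 = 1·1 = 1.
  j = 1: C(9,1)·(4)^1 = 9·4 = 36.
  j = 2: C(9,2)·(4)^2 = 36·16 = 576.
  V_q(n, t) = 1 + 36 + 576 = 613.
Step 2: q^n = 5^9 = 1953125.
Step 3: Hamming bound ⌊q^n / V_q(n,t)⌋ = ⌊1953125/613⌋ = 3186.
Step 4: Compare |C| = 1395 to 3186: satisfied.
The claimed |C| lies below the Hamming bound.


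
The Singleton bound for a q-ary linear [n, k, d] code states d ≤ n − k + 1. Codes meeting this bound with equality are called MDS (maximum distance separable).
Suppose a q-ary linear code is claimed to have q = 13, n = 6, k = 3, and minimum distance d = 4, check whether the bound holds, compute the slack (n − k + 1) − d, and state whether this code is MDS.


Singleton RHS = n − k + 1 = 4, slack = 0, bound satisfied, MDS.

Singleton bound: d ≤ n − k + 1.
Here n = 6, k = 3, so n − k + 1 = 4.
Given d = 4, check d ≤ 4: YES.
Slack = (n − k + 1) − d = 0.
The code is MDS (slack = 0).
Description: the claimed parameters are [6, 3, 4]_13; such a code would be MDS (meets Singleton bound).


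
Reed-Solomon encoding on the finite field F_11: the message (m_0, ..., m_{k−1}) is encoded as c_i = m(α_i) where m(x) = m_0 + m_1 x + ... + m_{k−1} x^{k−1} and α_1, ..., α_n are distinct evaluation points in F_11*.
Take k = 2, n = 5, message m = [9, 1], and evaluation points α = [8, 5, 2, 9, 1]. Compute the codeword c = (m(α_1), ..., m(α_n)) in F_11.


c = [6, 3, 0, 7, 10]

Message polynomial: m(x) = 9 + 1·x (mod 11).
For each evaluation point α_i, compute m(α_i) mod 11:
  α_1 = 8: Horner steps 1 → 6, so m(8) = 6.
  α_2 = 5: Horner steps 1 → 3, so m(5) = 3.
  α_3 = 2: Horner steps 1 → 0, so m(2) = 0.
  α_4 = 9: Horner steps 1 → 7, so m(9) = 7.
  α_5 = 1: Horner steps 1 → 10, so m(1) = 10.
Codeword c = [6, 3, 0, 7, 10] ∈ F_11^5.


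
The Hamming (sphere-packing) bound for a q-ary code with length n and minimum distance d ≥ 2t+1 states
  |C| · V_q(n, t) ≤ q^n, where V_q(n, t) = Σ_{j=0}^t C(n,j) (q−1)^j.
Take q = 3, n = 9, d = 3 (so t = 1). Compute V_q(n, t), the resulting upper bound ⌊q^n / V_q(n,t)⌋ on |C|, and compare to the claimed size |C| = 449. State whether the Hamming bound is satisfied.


V_q(n, t) = 19, q^n = 19683, Hamming bound = 1035, |C| = 449 ≤ bound (satisfied).

Step 1: Compute V_q(n, t) = Σ_{j=0}^1 C(n, j) (q−1)^j.
  j = 0: C(9,0)·(2)^0 = 1·1 = 1.
  j = 1: C(9,1)·(2)^1 = 9·2 = 18.
  V_q(n, t) = 1 + 18 = 19.
Step 2: q^n = 3^9 = 19683.
Step 3: Hamming bound ⌊q^n / V_q(n,t)⌋ = ⌊19683/19⌋ = 1035.
Step 4: Compare |C| = 449 to 1035: satisfied.
The claimed |C| lies below the Hamming bound.


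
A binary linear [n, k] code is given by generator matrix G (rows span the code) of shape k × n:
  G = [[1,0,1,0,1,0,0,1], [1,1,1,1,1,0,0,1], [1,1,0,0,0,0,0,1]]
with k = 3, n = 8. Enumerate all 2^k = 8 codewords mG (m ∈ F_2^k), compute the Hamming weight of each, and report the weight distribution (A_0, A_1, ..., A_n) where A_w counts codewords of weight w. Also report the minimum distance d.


Weight distribution: A_0 = 1, A_2 = 1, A_3 = 4, A_4 = 1, A_6 = 1. Minimum distance d = 2.

Enumerate all 2^3 = 8 messages m ∈ F_2^3.
For each, compute codeword c = mG in F_2^8, then tally its weight.
  m = 000 → c = 00000000, weight = 0.
  m = 100 → c = 10101001, weight = 4.
  m = 010 → c = 11111001, weight = 6.
  m = 110 → c = 01010000, weight = 2.
  m = 001 → c = 11000001, weight = 3.
  m = 101 → c = 01101000, weight = 3.
  m = 011 → c = 00111000, weight = 3.
  m = 111 → c = 10010001, weight = 3.
Tally weights:
  weight 0: 1 codewords.
  weight 2: 1 codewords.
  weight 3: 4 codewords.
  weight 4: 1 codewords.
  weight 6: 1 codewords.
Minimum distance d = smallest w > 0 with A_w > 0 = 2.
Sanity: Σ A_w = 8 = 2^3 = 8 ✓.


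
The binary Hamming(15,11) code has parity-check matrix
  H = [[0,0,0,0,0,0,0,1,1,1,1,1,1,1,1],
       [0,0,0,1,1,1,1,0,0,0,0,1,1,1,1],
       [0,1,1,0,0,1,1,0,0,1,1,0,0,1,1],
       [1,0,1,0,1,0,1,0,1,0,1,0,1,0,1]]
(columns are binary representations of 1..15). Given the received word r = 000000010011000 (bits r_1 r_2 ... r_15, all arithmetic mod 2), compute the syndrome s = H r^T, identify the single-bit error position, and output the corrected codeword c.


s = (1, 1, 1, 1)^T, error position = 15, corrected codeword c = 000000010011001

Compute s = H r^T mod 2 one row at a time:
  s_1 = 1 + 0 + 0 + 1 + 1 + 0 + 0 + 0 = 3 ≡ 1 (mod 2).
  s_2 = 0 + 0 + 0 + 0 + 1 + 0 + 0 + 0 = 1 ≡ 1 (mod 2).
  s_3 = 0 + 0 + 0 + 0 + 0 + 1 + 0 + 0 = 1 ≡ 1 (mod 2).
  s_4 = 0 + 0 + 0 + 0 + 0 + 1 + 0 + 0 = 1 ≡ 1 (mod 2).
s = (1, 1, 1, 1)^T — this equals column 15 of H (binary 1111), so error is at position 15.
Correct: flip bit 15 of r = 000000010011000 to get c = 000000010011001.


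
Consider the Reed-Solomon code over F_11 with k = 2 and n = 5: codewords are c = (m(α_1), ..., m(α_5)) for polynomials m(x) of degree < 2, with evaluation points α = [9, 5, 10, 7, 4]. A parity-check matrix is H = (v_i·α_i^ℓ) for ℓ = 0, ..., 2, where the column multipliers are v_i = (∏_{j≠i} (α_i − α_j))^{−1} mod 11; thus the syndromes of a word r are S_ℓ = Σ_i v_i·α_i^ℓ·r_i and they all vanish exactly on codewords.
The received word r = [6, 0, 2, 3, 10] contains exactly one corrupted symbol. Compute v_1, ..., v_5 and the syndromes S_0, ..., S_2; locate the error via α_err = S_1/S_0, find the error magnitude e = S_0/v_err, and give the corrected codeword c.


S = (3, 1, 4), error at position 5, error magnitude e = 6, c = [6, 0, 2, 3, 4].

Step 1: column multipliers v_i = (∏_{j≠i}(α_i − α_j))^{−1} mod 11.
  i = 1 (α = 9): (9−5)(9−10)(9−7)(9−4) = 4·(−1)·2·5 = −40 ≡ 4, so v_1 = 4^{−1} = 3 (mod 11).
  i = 2 (α = 5): (5−9)(5−10)(5−7)(5−4) = (−4)·(−5)·(−2)·1 = −40 ≡ 4, so v_2 = 4^{−1} = 3 (mod 11).
  i = 3 (α = 10): (10−9)(10−5)(10−7)(10−4) = 1·5·3·6 = 90 ≡ 2, so v_3 = 2^{−1} = 6 (mod 11).
  i = 4 (α = 7): (7−9)(7−5)(7−10)(7−4) = (−2)·2·(−3)·3 = 36 ≡ 3, so v_4 = 3^{−1} = 4 (mod 11).
  i = 5 (α = 4): (4−9)(4−5)(4−10)(4−7) = (−5)·(−1)·(−6)·(−3) = 90 ≡ 2, so v_5 = 2^{−1} = 6 (mod 11).
  v = [3, 3, 6, 4, 6].
Step 2: syndromes of r = [6, 0, 2, 3, 10] (all sums mod 11).
  S_0 = Σ v_i r_i = 3·6 + 3·0 + 6·2 + 4·3 + 6·10 = 102 ≡ 3.
  S_1 = Σ v_i α_i r_i = 3·9·6 + 3·5·0 + 6·10·2 + 4·7·3 + 6·4·10 = 606 ≡ 1.
  α_i^2 mod 11 = [4, 3, 1, 5, 5].
  S_2 = Σ v_i α_i^2 r_i = 3·4·6 + 3·3·0 + 6·1·2 + 4·5·3 + 6·5·10 = 444 ≡ 4.
  S = (3, 1, 4) ≠ 0, so r is not a codeword (an error is present).
Step 3: locate the error. For a single error e at position i, S_ℓ = v_i·e·α_i^ℓ, so α_err = S_1/S_0.
  S_0^{−1} = 3^{−1} = 4 (mod 11), so α_err = 1·4 = 4 ≡ 4 = α_5. Error position i = 5.
  Consistency check: S_2/S_1 = 4·1 = 4 ≡ 4 = α_err ✓ (single-error assumption holds).
Step 4: error magnitude e = S_0/v_5 = S_0·∏_{j≠5}(α_5 − α_j) = 3·2 = 6 ≡ 6 (mod 11).
Step 5: correct position 5: c_5 = r_5 − e = 10 − 6 ≡ 4 (mod 11). Hence c = [6, 0, 2, 3, 4].
  Check: interpolating c through the α_i gives m(x) = 9 + 7·x (degree < 2) with m(α_i) = c_i for every i, so c is indeed a codeword.


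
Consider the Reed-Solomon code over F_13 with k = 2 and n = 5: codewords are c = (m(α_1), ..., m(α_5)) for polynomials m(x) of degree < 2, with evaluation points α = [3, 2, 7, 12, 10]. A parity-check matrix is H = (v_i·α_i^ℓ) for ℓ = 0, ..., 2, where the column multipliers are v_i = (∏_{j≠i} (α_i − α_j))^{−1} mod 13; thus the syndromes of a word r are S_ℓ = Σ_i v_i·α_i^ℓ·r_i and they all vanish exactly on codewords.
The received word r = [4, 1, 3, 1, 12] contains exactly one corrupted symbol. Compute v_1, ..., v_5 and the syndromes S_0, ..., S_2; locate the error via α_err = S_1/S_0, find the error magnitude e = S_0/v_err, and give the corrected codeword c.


S = (3, 10, 3), error at position 4, error magnitude e = 9, c = [4, 1, 3, 5, 12].

Step 1: column multipliers v_i = (∏_{j≠i}(α_i − α_j))^{−1} mod 13.
  i = 1 (α = 3): (3−2)(3−7)(3−12)(3−10) = 1·(−4)·(−9)·(−7) = −252 ≡ 8, so v_1 = 8^{−1} = 5 (mod 13).
  i = 2 (α = 2): (2−3)(2−7)(2−12)(2−10) = (−1)·(−5)·(−10)·(−8) = 400 ≡ 10, so v_2 = 10^{−1} = 4 (mod 13).
  i = 3 (α = 7): (7−3)(7−2)(7−12)(7−10) = 4·5·(−5)·(−3) = 300 ≡ 1, so v_3 = 1^{−1} = 1 (mod 13).
  i = 4 (α = 12): (12−3)(12−2)(12−7)(12−10) = 9·10·5·2 = 900 ≡ 3, so v_4 = 3^{−1} = 9 (mod 13).
  i = 5 (α = 10): (10−3)(10−2)(10−7)(10−12) = 7·8·3·(−2) = −336 ≡ 2, so v_5 = 2^{−1} = 7 (mod 13).
  v = [5, 4, 1, 9, 7].
Step 2: syndromes of r = [4, 1, 3, 1, 12] (all sums mod 13).
  S_0 = Σ v_i r_i = 5·4 + 4·1 + 1·3 + 9·1 + 7·12 = 120 ≡ 3.
  S_1 = Σ v_i α_i r_i = 5·3·4 + 4·2·1 + 1·7·3 + 9·12·1 + 7·10·12 = 1037 ≡ 10.
  α_i^2 mod 13 = [9, 4, 10, 1, 9].
  S_2 = Σ v_i α_i^2 r_i = 5·9·4 + 4·4·1 + 1·10·3 + 9·1·1 + 7·9·12 = 991 ≡ 3.
  S = (3, 10, 3) ≠ 0, so r is not a codeword (an error is present).
Step 3: locate the error. For a single error e at position i, S_ℓ = v_i·e·α_i^ℓ, so α_err = S_1/S_0.
  S_0^{−1} = 3^{−1} = 9 (mod 13), so α_err = 10·9 = 90 ≡ 12 = α_4. Error position i = 4.
  Consistency check: S_2/S_1 = 3·4 = 12 ≡ 12 = α_err ✓ (single-error assumption holds).
Step 4: error magnitude e = S_0/v_4 = S_0·∏_{j≠4}(α_4 − α_j) = 3·3 = 9 ≡ 9 (mod 13).
Step 5: correct position 4: c_4 = r_4 − e = 1 − 9 ≡ 5 (mod 13). Hence c = [4, 1, 3, 5, 12].
  Check: interpolating c through the α_i gives m(x) = 8 + 3·x (degree < 2) with m(α_i) = c_i for every i, so c is indeed a codeword.


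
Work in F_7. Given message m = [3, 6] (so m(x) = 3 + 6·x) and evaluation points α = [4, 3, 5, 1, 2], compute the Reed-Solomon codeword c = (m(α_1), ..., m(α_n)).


c = [6, 0, 5, 2, 1]

Message polynomial: m(x) = 3 + 6·x (mod 7).
For each evaluation point α_i, compute m(α_i) mod 7:
  α_1 = 4: Horner steps 6 → 6, so m(4) = 6.
  α_2 = 3: Horner steps 6 → 0, so m(3) = 0.
  α_3 = 5: Horner steps 6 → 5, so m(5) = 5.
  α_4 = 1: Horner steps 6 → 2, so m(1) = 2.
  α_5 = 2: Horner steps 6 → 1, so m(2) = 1.
Codeword c = [6, 0, 5, 2, 1] ∈ F_7^5.


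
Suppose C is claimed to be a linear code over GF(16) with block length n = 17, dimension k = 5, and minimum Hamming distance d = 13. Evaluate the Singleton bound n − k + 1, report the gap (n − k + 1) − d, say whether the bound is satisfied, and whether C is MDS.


Singleton RHS = n − k + 1 = 13, slack = 0, bound satisfied, MDS.

Singleton bound: d ≤ n − k + 1.
Here n = 17, k = 5, so n − k + 1 = 13.
Given d = 13, check d ≤ 13: YES.
Slack = (n − k + 1) − d = 0.
The code is MDS (slack = 0).
Description: the claimed parameters are [17, 5, 13]_16; such a code would be MDS (meets Singleton bound).


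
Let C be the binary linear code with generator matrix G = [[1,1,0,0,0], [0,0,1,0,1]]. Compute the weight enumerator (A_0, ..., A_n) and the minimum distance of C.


Weight distribution: A_0 = 1, A_2 = 2, A_4 = 1. Minimum distance d = 2.

Enumerate all 2^2 = 4 messages m ∈ F_2^2.
For each, compute codeword c = mG in F_2^5, then tally its weight.
  m = 00 → c = 00000, weight = 0.
  m = 10 → c = 11000, weight = 2.
  m = 01 → c = 00101, weight = 2.
  m = 11 → c = 11101, weight = 4.
Tally weights:
  weight 0: 1 codewords.
  weight 2: 2 codewords.
  weight 4: 1 codewords.
Minimum distance d = smallest w > 0 with A_w > 0 = 2.
Sanity: Σ A_w = 4 = 2^2 = 4 ✓.


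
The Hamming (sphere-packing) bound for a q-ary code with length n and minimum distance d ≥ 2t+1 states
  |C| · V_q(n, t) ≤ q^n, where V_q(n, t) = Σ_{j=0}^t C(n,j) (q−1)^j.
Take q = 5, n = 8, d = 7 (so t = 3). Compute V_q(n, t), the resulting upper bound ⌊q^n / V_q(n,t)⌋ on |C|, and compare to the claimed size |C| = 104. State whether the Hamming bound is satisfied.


V_q(n, t) = 4065, q^n = 390625, Hamming bound = 96, |C| = 104 > bound (violated).

Step 1: Compute V_q(n, t) = Σ_{j=0}^3 C(n, j) (q−1)^j.
  j = 0: C(8,0)·(4)^0 = 1·1 = 1.
  j = 1: C(8,1)·(4)^1 = 8·4 = 32.
  j = 2: C(8,2)·(4)^2 = 28·16 = 448.
  j = 3: C(8,3)·(4)^3 = 56·64 = 3584.
  V_q(n, t) = 1 + 32 + 448 + 3584 = 4065.
Step 2: q^n = 5^8 = 390625.
Step 3: Hamming bound ⌊q^n / V_q(n,t)⌋ = ⌊390625/4065⌋ = 96.
Step 4: Compare |C| = 104 to 96: violated.
The claimed |C| lies above the Hamming bound, so no 5-ary code of length 8 with d ≥ 7 can have 104 codewords.


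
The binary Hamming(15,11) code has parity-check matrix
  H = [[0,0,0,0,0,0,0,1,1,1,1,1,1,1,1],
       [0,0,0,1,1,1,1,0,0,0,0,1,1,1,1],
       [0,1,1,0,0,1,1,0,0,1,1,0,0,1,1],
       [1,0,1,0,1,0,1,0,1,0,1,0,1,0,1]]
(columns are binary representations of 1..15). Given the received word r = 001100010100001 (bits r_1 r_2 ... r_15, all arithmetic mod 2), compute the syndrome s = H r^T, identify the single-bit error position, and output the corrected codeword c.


s = (1, 0, 1, 0)^T, error position = 10, corrected codeword c = 001100010000001

Compute s = H r^T mod 2 one row at a time:
  s_1 = 1 + 0 + 1 + 0 + 0 + 0 + 0 + 1 = 3 ≡ 1 (mod 2).
  s_2 = 1 + 0 + 0 + 0 + 0 + 0 + 0 + 1 = 2 ≡ 0 (mod 2).
  s_3 = 0 + 1 + 0 + 0 + 1 + 0 + 0 + 1 = 3 ≡ 1 (mod 2).
  s_4 = 0 + 1 + 0 + 0 + 0 + 0 + 0 + 1 = 2 ≡ 0 (mod 2).
s = (1, 0, 1, 0)^T — this equals column 10 of H (binary 1010), so error is at position 10.
Correct: flip bit 10 of r = 001100010100001 to get c = 001100010000001.


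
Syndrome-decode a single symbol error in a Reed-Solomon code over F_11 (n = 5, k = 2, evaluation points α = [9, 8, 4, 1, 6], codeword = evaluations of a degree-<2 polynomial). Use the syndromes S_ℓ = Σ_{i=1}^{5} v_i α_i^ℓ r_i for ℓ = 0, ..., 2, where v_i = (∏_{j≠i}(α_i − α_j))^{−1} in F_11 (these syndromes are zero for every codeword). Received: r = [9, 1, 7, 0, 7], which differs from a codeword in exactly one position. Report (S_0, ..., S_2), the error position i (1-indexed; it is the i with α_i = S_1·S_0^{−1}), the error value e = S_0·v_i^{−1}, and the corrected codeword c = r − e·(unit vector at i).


S = (5, 9, 3), error at position 3, error magnitude e = 5, c = [9, 1, 2, 0, 7].

Step 1: column multipliers v_i = (∏_{j≠i}(α_i − α_j))^{−1} mod 11.
  i = 1 (α = 9): (9−8)(9−4)(9−1)(9−6) = 1·5·8·3 = 120 ≡ 10, so v_1 = 10^{−1} = 10 (mod 11).
  i = 2 (α = 8): (8−9)(8−4)(8−1)(8−6) = (−1)·4·7·2 = −56 ≡ 10, so v_2 = 10^{−1} = 10 (mod 11).
  i = 3 (α = 4): (4−9)(4−8)(4−1)(4−6) = (−5)·(−4)·3·(−2) = −120 ≡ 1, so v_3 = 1^{−1} = 1 (mod 11).
  i = 4 (α = 1): (1−9)(1−8)(1−4)(1−6) = (−8)·(−7)·(−3)·(−5) = 840 ≡ 4, so v_4 = 4^{−1} = 3 (mod 11).
  i = 5 (α = 6): (6−9)(6−8)(6−4)(6−1) = (−3)·(−2)·2·5 = 60 ≡ 5, so v_5 = 5^{−1} = 9 (mod 11).
  v = [10, 10, 1, 3, 9].
Step 2: syndromes of r = [9, 1, 7, 0, 7] (all sums mod 11).
  S_0 = Σ v_i r_i = 10·9 + 10·1 + 1·7 + 3·0 + 9·7 = 170 ≡ 5.
  S_1 = Σ v_i α_i r_i = 10·9·9 + 10·8·1 + 1·4·7 + 3·1·0 + 9·6·7 = 1296 ≡ 9.
  α_i^2 mod 11 = [4, 9, 5, 1, 3].
  S_2 = Σ v_i α_i^2 r_i = 10·4·9 + 10·9·1 + 1·5·7 + 3·1·0 + 9·3·7 = 674 ≡ 3.
  S = (5, 9, 3) ≠ 0, so r is not a codeword (an error is present).
Step 3: locate the error. For a single error e at position i, S_ℓ = v_i·e·α_i^ℓ, so α_err = S_1/S_0.
  S_0^{−1} = 5^{−1} = 9 (mod 11), so α_err = 9·9 = 81 ≡ 4 = α_3. Error position i = 3.
  Consistency check: S_2/S_1 = 3·5 = 15 ≡ 4 = α_err ✓ (single-error assumption holds).
Step 4: error magnitude e = S_0/v_3 = S_0·∏_{j≠3}(α_3 − α_j) = 5·1 = 5 ≡ 5 (mod 11).
Step 5: correct position 3: c_3 = r_3 − e = 7 − 5 ≡ 2 (mod 11). Hence c = [9, 1, 2, 0, 7].
  Check: interpolating c through the α_i gives m(x) = 3 + 8·x (degree < 2) with m(α_i) = c_i for every i, so c is indeed a codeword.


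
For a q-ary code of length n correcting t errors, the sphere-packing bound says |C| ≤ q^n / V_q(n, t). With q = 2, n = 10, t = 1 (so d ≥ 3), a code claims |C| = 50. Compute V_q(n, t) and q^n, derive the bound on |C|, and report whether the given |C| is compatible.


V_q(n, t) = 11, q^n = 1024, Hamming bound = 93, |C| = 50 ≤ bound (satisfied).

Step 1: Compute V_q(n, t) = Σ_{j=0}^1 C(n, j) (q−1)^j.
  j = 0: C(10,0)·(1)^0 = 1·1 = 1.
  j = 1: C(10,1)·(1)^1 = 10·1 = 10.
  V_q(n, t) = 1 + 10 = 11.
Step 2: q^n = 2^10 = 1024.
Step 3: Hamming bound ⌊q^n / V_q(n,t)⌋ = ⌊1024/11⌋ = 93.
Step 4: Compare |C| = 50 to 93: satisfied.
The claimed |C| lies below the Hamming bound.


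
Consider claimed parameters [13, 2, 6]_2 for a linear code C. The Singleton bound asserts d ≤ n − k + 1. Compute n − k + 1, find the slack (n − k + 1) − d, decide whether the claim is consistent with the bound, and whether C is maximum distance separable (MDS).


Singleton RHS = n − k + 1 = 12, slack = 6, bound satisfied, not MDS.

Singleton bound: d ≤ n − k + 1.
Here n = 13, k = 2, so n − k + 1 = 12.
Given d = 6, check d ≤ 12: YES.
Slack = (n − k + 1) − d = 6.
The code is NOT MDS (slack = 6 > 0).
Description: the claimed parameters are [13, 2, 6]_2; such a code would be non-MDS.


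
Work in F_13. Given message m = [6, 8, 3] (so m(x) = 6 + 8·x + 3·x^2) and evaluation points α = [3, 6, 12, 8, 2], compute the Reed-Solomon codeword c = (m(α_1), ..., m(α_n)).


c = [5, 6, 1, 2, 8]

Message polynomial: m(x) = 6 + 8·x + 3·x^2 (mod 13).
For each evaluation point α_i, compute m(α_i) mod 13:
  α_1 = 3: Horner steps 3 → 4 → 5, so m(3) = 5.
  α_2 = 6: Horner steps 3 → 0 → 6, so m(6) = 6.
  α_3 = 12: Horner steps 3 → 5 → 1, so m(12) = 1.
  α_4 = 8: Horner steps 3 → 6 → 2, so m(8) = 2.
  α_5 = 2: Horner steps 3 → 1 → 8, so m(2) = 8.
Codeword c = [5, 6, 1, 2, 8] ∈ F_13^5.
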